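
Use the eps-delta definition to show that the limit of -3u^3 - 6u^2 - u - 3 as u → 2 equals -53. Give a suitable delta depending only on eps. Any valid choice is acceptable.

Let eps > 0. We want delta > 0 such that 0 < |u − 2| < delta implies |(-3u^3 - 6u^2 - u - 3) + 53| < eps.
(-3u^3 - 6u^2 - u - 3) + 53 = -3u^3 - 6u^2 - u + 50 = (u − 2)(-3u^2 - 12u - 25).
So |(-3u^3 - 6u^2 - u - 3) + 53| = |u − 2|·|-3u^2 - 12u - 25|.
Assume first that |u − 2| < 1, so |u| < 3. Then |-3u^2 - 12u - 25| ≤ 3·3^2 + 12·3 + 25 = 88.
Hence |(-3u^3 - 6u^2 - u - 3) + 53| ≤ 88|u − 2| < eps provided |u − 2| < eps/88.
Take delta = min(1, eps/88). Then 0 < |u − 2| < delta gives both |u − 2| < 1 and |u − 2| < eps/88, so |(-3u^3 - 6u^2 - u - 3) + 53| < eps.

delta = min(1, eps/88)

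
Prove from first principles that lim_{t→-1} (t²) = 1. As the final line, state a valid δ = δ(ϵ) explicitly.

Fix ϵ > 0. We seek δ > 0 with 0 < |t + 1| < δ ⇒ |t² − 1| < ϵ.
Factor: t² − 1 = (t + 1)(t - 1), so |t² − 1| = |t + 1|·|t - 1|.
Restrict δ ≤ 1. Then |t + 1| < 1 gives |t| < 2, so by the triangle inequality |t - 1| ≤ 2 + 1 = 3.
Hence |t² − 1| ≤ 3|t + 1|, which is < ϵ once |t + 1| < ϵ/3.
Take δ = min(1, ϵ/3). If 0 < |t + 1| < δ then both bounds hold and |t² − 1| ≤ 3|t + 1| < 3·(ϵ/3) = ϵ.

δ = min(1, ϵ/3)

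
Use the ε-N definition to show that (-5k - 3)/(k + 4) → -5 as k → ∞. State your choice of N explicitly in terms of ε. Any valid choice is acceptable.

Fix ε > 0. For k ≥ 1, |(-5k - 3)/(k + 4) + 5| = |17|/((k + 4)) = 17/((k + 4)).
Since k + 4 ≥ k for k ≥ 1, this is ≤ 17/(k) = 17/k.
So |(-5k - 3)/(k + 4) + 5| < ε whenever k > 17/ε.
Take N = 17/ε. If k > N then |(-5k - 3)/(k + 4) + 5| ≤ 17/k < ε.

N = 17/ε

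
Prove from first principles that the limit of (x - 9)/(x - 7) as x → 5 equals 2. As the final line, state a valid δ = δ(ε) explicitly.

Suppose ε > 0. We want δ > 0 with 0 < |x − 5| < δ ⇒ |(x - 9)/(x - 7) − 2| < ε.
Combining over a common denominator, (x - 9)/(x - 7) − 2 = [(x - 9)·(-2) − (-4)·(x - 7)] / [(-2)·(x - 7)] = 2(x − 5) / ((-2)(x - 7)).
So |(x - 9)/(x - 7) − 2| = 2|x − 5| / (2·|x − 7|).
Require δ ≤ 1, so |x − 7| ≥ |-2| − |x − 5| > 2 − 1 = 1.
Hence |(x - 9)/(x - 7) − 2| < 2|x − 5|/(2·1) = |x − 5|, which is < ε once |x − 5| < ε.
Take δ = min(1, ε). Then 0 < |x − 5| < δ forces both bounds, so |(x - 9)/(x - 7) − 2| < ε.

δ = min(1, ε)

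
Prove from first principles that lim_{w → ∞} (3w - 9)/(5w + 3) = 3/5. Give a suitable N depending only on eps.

Let eps > 0. We seek N > 0 such that w > N implies |(3w - 9)/(5w + 3) − (3/5)| < eps.
(3w - 9)/(5w + 3) − (3/5) = (5(3w - 9) − 3(5w + 3)) / (5(5w + 3)) = -54/(5(5w + 3)).
For w > 0 we have 5w + 3 > 5w, so |(3w - 9)/(5w + 3) − (3/5)| = 54/(5(5w + 3)) < 54/(5·5w) = (54/25)/w.
Thus |(3w - 9)/(5w + 3) − (3/5)| < eps whenever w > (54/25)/eps.
Take N = (54/25)/eps. If w > N then |(3w - 9)/(5w + 3) − (3/5)| < (54/25)/w < eps.

N = (54/25)/eps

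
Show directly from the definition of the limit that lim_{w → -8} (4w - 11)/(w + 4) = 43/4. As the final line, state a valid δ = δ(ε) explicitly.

δ = min(2, (8/27)ε)

Fix ε > 0. We want δ > 0 with 0 < |w + 8| < δ ⇒ |(4w - 11)/(w + 4) − (43/4)| < ε.
Combining over a common denominator, (4w - 11)/(w + 4) − (43/4) = [(4w - 11)·(-4) − (-43)·(w + 4)] / [(-4)·(w + 4)] = 27(w + 8) / ((-4)(w + 4)).
So |(4w - 11)/(w + 4) − (43/4)| = 27|w + 8| / (4·|w + 4|).
Restrict δ ≤ 2. Then |w + 8| < 2 gives |w + 4| = |(w + 8) + (-4)| ≥ 4 − 2 = 2.
Hence |(4w - 11)/(w + 4) − (43/4)| < 27|w + 8|/(4·2) = (27/8)|w + 8|, which is < ε once |w + 8| < (8/27)ε.
Take δ = min(2, (8/27)ε). Then 0 < |w + 8| < δ forces both bounds, so |(4w - 11)/(w + 4) − (43/4)| < ε.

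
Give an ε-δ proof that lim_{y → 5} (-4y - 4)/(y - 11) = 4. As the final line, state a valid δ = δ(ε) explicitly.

Fix ε > 0. We want δ > 0 with 0 < |y − 5| < δ ⇒ |(-4y - 4)/(y - 11) − 4| < ε.
Combining over a common denominator, (-4y - 4)/(y - 11) − 4 = [(-4y - 4)·(-6) − (-24)·(y - 11)] / [(-6)·(y - 11)] = 48(y − 5) / ((-6)(y - 11)).
So |(-4y - 4)/(y - 11) − 4| = 48|y − 5| / (6·|y − 11|).
Restrict δ ≤ 3. Then |y − 5| < 3 gives |y − 11| = |(y − 5) + (-6)| ≥ 6 − 3 = 3.
Hence |(-4y - 4)/(y - 11) − 4| < 48|y − 5|/(6·3) = (8/3)|y − 5|, which is < ε once |y − 5| < (3/8)ε.
Take δ = min(3, (3/8)ε). Then 0 < |y − 5| < δ forces both bounds, so |(-4y - 4)/(y - 11) − 4| < ε.

δ = min(3, (3/8)ε)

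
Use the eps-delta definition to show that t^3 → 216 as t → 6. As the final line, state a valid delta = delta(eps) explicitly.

delta = min(1, eps/127)

Let eps > 0 be given. We seek delta > 0 with 0 < |t − 6| < delta ⇒ |t^3 − 216| < eps.
Factor: t^3 − 216 = (t − 6)(t^2 + 6t + 36), so |t^3 − 216| = |t − 6|·|t^2 + 6t + 36|.
Restrict delta ≤ 1. Then |t − 6| < 1 gives |t| < 7, so by the triangle inequality |t^2 + 6t + 36| ≤ 7^2 + 6·7 + 36 = 127.
Hence |t^3 − 216| ≤ 127|t − 6|, which is < eps once |t − 6| < eps/127.
Take delta = min(1, eps/127). If 0 < |t − 6| < delta then both bounds hold and |t^3 − 216| ≤ 127|t − 6| < 127·(eps/127) = eps.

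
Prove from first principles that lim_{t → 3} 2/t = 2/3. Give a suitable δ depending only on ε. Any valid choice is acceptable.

Let ε > 0. We seek δ > 0 such that 0 < |t − 3| < δ implies |2/t − (2/3)| < ε.
|2/t − (2/3)| = 2·|3 − t|/(3·|t|) = 2|t − 3|/(3|t|).
Require δ ≤ 3/2 so that |t| > 3 − 3/2 = 3/2, hence 3|t| > 9/2.
Then |2/t − (2/3)| < 2|t − 3|/(9/2), which is < ε when |t − 3| < (9/4)ε.
Take δ = min(3/2, (9/4)ε). Then 0 < |t − 3| < δ gives both |t − 3| < 3/2 and |t − 3| < (9/4)ε, so |2/t − (2/3)| < ε.

δ = min(3/2, (9/4)ε)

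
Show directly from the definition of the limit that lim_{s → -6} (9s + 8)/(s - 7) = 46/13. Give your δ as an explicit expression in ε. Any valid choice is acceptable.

δ = min(13/2, (169/142)ε)

Let ε > 0 be given. We want δ > 0 with 0 < |s + 6| < δ ⇒ |(9s + 8)/(s - 7) − (46/13)| < ε.
Combining over a common denominator, (9s + 8)/(s - 7) − (46/13) = [(9s + 8)·(-13) − (-46)·(s - 7)] / [(-13)·(s - 7)] = -71(s + 6) / ((-13)(s - 7)).
So |(9s + 8)/(s - 7) − (46/13)| = 71|s + 6| / (13·|s − 7|).
Restrict δ ≤ 13/2. Then |s + 6| < 13/2 gives |s − 7| = |(s + 6) + (-13)| ≥ 13 − 13/2 = 13/2.
Hence |(9s + 8)/(s - 7) − (46/13)| < 71|s + 6|/(13·(13/2)) = (142/169)|s + 6|, which is < ε once |s + 6| < (169/142)ε.
Take δ = min(13/2, (169/142)ε). Then 0 < |s + 6| < δ forces both bounds, so |(9s + 8)/(s - 7) − (46/13)| < ε.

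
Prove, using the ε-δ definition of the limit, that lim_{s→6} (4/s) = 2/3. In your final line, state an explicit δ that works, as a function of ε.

δ = min(3, (9/2)ε)

Suppose ε > 0. We seek δ > 0 such that 0 < |s − 6| < δ implies |4/s − (2/3)| < ε.
|4/s − (2/3)| = 4·|6 − s|/(6·|s|) = 4|s − 6|/(6|s|).
Require δ ≤ 3 so that |s| > 6 − 3 = 3, hence 6|s| > 18.
Then |4/s − (2/3)| < 4|s − 6|/18, which is < ε when |s − 6| < (9/2)ε.
Take δ = min(3, (9/2)ε). Then 0 < |s − 6| < δ gives both |s − 6| < 3 and |s − 6| < (9/2)ε, so |4/s − (2/3)| < ε.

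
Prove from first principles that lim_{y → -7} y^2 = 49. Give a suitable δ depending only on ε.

Fix ε > 0. We seek δ > 0 with 0 < |y + 7| < δ ⇒ |y^2 − 49| < ε.
Factor: y^2 − 49 = (y + 7)(y - 7), so |y^2 − 49| = |y + 7|·|y - 7|.
Restrict δ ≤ 1. Then |y + 7| < 1 gives |y| < 8, so by the triangle inequality |y - 7| ≤ 8 + 7 = 15.
Hence |y^2 − 49| ≤ 15|y + 7|, which is < ε once |y + 7| < ε/15.
Take δ = min(1, ε/15). If 0 < |y + 7| < δ then both bounds hold and |y^2 − 49| ≤ 15|y + 7| < 15·(ε/15) = ε.

δ = min(1, ε/15)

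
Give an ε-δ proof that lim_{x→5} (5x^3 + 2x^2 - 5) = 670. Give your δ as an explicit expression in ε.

Suppose ε > 0. We want δ > 0 such that 0 < |x − 5| < δ implies |(5x^3 + 2x^2 - 5) − 670| < ε.
(5x^3 + 2x^2 - 5) − 670 = 5x^3 + 2x^2 - 675 = (x − 5)(5x^2 + 27x + 135).
So |(5x^3 + 2x^2 - 5) − 670| = |x − 5|·|5x^2 + 27x + 135|.
Assume first that |x − 5| < 2, so |x| < 7. Then |5x^2 + 27x + 135| ≤ 5·7^2 + 27·7 + 135 = 569.
Hence |(5x^3 + 2x^2 - 5) − 670| ≤ 569|x − 5| < ε provided |x − 5| < ε/569.
Take δ = min(2, ε/569). Then 0 < |x − 5| < δ gives both |x − 5| < 2 and |x − 5| < ε/569, so |(5x^3 + 2x^2 - 5) − 670| < ε.

δ = min(2, ε/569)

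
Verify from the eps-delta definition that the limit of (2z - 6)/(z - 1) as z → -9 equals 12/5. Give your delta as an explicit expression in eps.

Let eps > 0. We want delta > 0 with 0 < |z + 9| < delta ⇒ |(2z - 6)/(z - 1) − (12/5)| < eps.
Combining over a common denominator, (2z - 6)/(z - 1) − (12/5) = [(2z - 6)·(-10) − (-24)·(z - 1)] / [(-10)·(z - 1)] = 4(z + 9) / ((-10)(z - 1)).
So |(2z - 6)/(z - 1) − (12/5)| = 4|z + 9| / (10·|z − 1|).
Restrict delta ≤ 5. Then |z + 9| < 5 gives |z − 1| = |(z + 9) + (-10)| ≥ 10 − 5 = 5.
Hence |(2z - 6)/(z - 1) − (12/5)| < 4|z + 9|/(10·5) = (2/25)|z + 9|, which is < eps once |z + 9| < (25/2)eps.
Take delta = min(5, (25/2)eps). Then 0 < |z + 9| < delta forces both bounds, so |(2z - 6)/(z - 1) − (12/5)| < eps.

delta = min(5, (25/2)eps)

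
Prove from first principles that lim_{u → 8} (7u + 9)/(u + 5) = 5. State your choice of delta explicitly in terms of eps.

delta = min(13/2, (13/4)eps)

Let eps > 0 be given. We want delta > 0 with 0 < |u − 8| < delta ⇒ |(7u + 9)/(u + 5) − 5| < eps.
Combining over a common denominator, (7u + 9)/(u + 5) − 5 = [(7u + 9)·13 − 65·(u + 5)] / [13·(u + 5)] = 26(u − 8) / (13(u + 5)).
So |(7u + 9)/(u + 5) − 5| = 26|u − 8| / (13·|u + 5|).
Require delta ≤ 13/2, so |u + 5| ≥ |13| − |u − 8| > 13 − 13/2 = 13/2.
Hence |(7u + 9)/(u + 5) − 5| < 26|u − 8|/(13·(13/2)) = (4/13)|u − 8|, which is < eps once |u − 8| < (13/4)eps.
Take delta = min(13/2, (13/4)eps). Then 0 < |u − 8| < delta forces both bounds, so |(7u + 9)/(u + 5) − 5| < eps.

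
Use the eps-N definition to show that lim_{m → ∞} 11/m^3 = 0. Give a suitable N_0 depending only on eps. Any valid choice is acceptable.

N_0 = (11/eps)^{1/3}

Let eps > 0. For m ≥ 1, |11/m^3 − 0| = 11/m^3.
11/m^3 < eps ⇔ m^3 > 11/eps ⇔ m > (11/eps)^{1/3}.
Take N_0 = (11/eps)^{1/3}. Then m > N_0 implies 11/m^3 < eps.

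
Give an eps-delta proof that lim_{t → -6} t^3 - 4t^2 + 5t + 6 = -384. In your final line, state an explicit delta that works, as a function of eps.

Fix eps > 0. We want delta > 0 such that 0 < |t + 6| < delta implies |(t^3 - 4t^2 + 5t + 6) + 384| < eps.
(t^3 - 4t^2 + 5t + 6) + 384 = t^3 - 4t^2 + 5t + 390 = (t + 6)(t^2 - 10t + 65).
So |(t^3 - 4t^2 + 5t + 6) + 384| = |t + 6|·|t^2 - 10t + 65|.
Assume first that |t + 6| < 2, so |t| < 8. Then |t^2 - 10t + 65| ≤ 8^2 + 10·8 + 65 = 209.
Hence |(t^3 - 4t^2 + 5t + 6) + 384| ≤ 209|t + 6| < eps provided |t + 6| < eps/209.
Take delta = min(2, eps/209). Then 0 < |t + 6| < delta gives both |t + 6| < 2 and |t + 6| < eps/209, so |(t^3 - 4t^2 + 5t + 6) + 384| < eps.

delta = min(2, eps/209)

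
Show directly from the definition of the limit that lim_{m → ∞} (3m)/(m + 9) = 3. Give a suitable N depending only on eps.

N = 27/eps

Let eps > 0. For m ≥ 1, |(3m)/(m + 9) − 3| = |-27|/((m + 9)) = 27/((m + 9)).
Since m + 9 ≥ m for m ≥ 1, this is ≤ 27/(m) = 27/m.
So |(3m)/(m + 9) − 3| < eps whenever m > 27/eps.
Take N = 27/eps. If m > N then |(3m)/(m + 9) − 3| ≤ 27/m < eps.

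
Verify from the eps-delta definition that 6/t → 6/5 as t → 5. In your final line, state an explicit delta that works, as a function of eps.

delta = min(5/2, (25/12)eps)

Let eps > 0 be given. We seek delta > 0 such that 0 < |t − 5| < delta implies |6/t − (6/5)| < eps.
|6/t − (6/5)| = 6·|5 − t|/(5·|t|) = 6|t − 5|/(5|t|).
Restrict delta ≤ 5/2. Then |t − 5| < 5/2 gives |t| > 5/2, so 5|t| > 25/2.
Then |6/t − (6/5)| < 6|t − 5|/(25/2), which is < eps when |t − 5| < (25/12)eps.
Take delta = min(5/2, (25/12)eps). Then 0 < |t − 5| < delta gives both |t − 5| < 5/2 and |t − 5| < (25/12)eps, so |6/t − (6/5)| < eps.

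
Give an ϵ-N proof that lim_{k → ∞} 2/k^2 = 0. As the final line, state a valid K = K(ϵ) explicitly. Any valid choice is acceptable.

Suppose ϵ > 0. For k ≥ 1, |2/k^2 − 0| = 2/k^2.
2/k^2 < ϵ ⇔ k^2 > 2/ϵ ⇔ k > (2/ϵ)^{1/2}.
Take K = (2/ϵ)^{1/2}. Then k > K implies 2/k^2 < ϵ.

K = (2/ϵ)^{1/2}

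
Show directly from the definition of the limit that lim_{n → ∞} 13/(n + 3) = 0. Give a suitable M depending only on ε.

M = 13/ε

Fix ε > 0. For n ≥ 1, |13/(n + 3) − 0| = 13/(n + 3) ≤ 13/n.
We need 13/n < ε, i.e. n > 13/ε.
Take M = 13/ε. If n > M then |13/(n + 3)| ≤ 13/n < ε.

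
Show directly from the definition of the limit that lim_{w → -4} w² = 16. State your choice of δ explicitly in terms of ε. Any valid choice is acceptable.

δ = min(2, ε/10)

Suppose ε > 0. We seek δ > 0 with 0 < |w + 4| < δ ⇒ |w² − 16| < ε.
Factor: w² − 16 = (w + 4)(w - 4), so |w² − 16| = |w + 4|·|w - 4|.
Restrict δ ≤ 2. Then |w + 4| < 2 gives |w| < 6, so by the triangle inequality |w - 4| ≤ 6 + 4 = 10.
Hence |w² − 16| ≤ 10|w + 4|, which is < ε once |w + 4| < ε/10.
Take δ = min(2, ε/10). If 0 < |w + 4| < δ then both bounds hold and |w² − 16| ≤ 10|w + 4| < 10·(ε/10) = ε.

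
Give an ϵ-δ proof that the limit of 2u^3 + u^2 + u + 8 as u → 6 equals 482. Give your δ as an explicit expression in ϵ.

Let ϵ > 0. We want δ > 0 such that 0 < |u − 6| < δ implies |(2u^3 + u^2 + u + 8) − 482| < ϵ.
(2u^3 + u^2 + u + 8) − 482 = 2u^3 + u^2 + u - 474 = (u − 6)(2u^2 + 13u + 79).
So |(2u^3 + u^2 + u + 8) − 482| = |u − 6|·|2u^2 + 13u + 79|.
Assume first that |u − 6| < 1, so |u| < 7. Then |2u^2 + 13u + 79| ≤ 2·7^2 + 13·7 + 79 = 268.
Hence |(2u^3 + u^2 + u + 8) − 482| ≤ 268|u − 6| < ϵ provided |u − 6| < ϵ/268.
Take δ = min(1, ϵ/268). Then 0 < |u − 6| < δ gives both |u − 6| < 1 and |u − 6| < ϵ/268, so |(2u^3 + u^2 + u + 8) − 482| < ϵ.

δ = min(1, ϵ/268)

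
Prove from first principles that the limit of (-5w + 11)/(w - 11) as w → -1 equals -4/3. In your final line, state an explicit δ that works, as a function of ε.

δ = min(6, (18/11)ε)

Let ε > 0 be given. We want δ > 0 with 0 < |w + 1| < δ ⇒ |(-5w + 11)/(w - 11) + 4/3| < ε.
Combining over a common denominator, (-5w + 11)/(w - 11) + 4/3 = [(-5w + 11)·(-12) − 16·(w - 11)] / [(-12)·(w - 11)] = 44(w + 1) / ((-12)(w - 11)).
So |(-5w + 11)/(w - 11) + 4/3| = 44|w + 1| / (12·|w − 11|).
Require δ ≤ 6, so |w − 11| ≥ |-12| − |w + 1| > 12 − 6 = 6.
Hence |(-5w + 11)/(w - 11) + 4/3| < 44|w + 1|/(12·6) = (11/18)|w + 1|, which is < ε once |w + 1| < (18/11)ε.
Take δ = min(6, (18/11)ε). Then 0 < |w + 1| < δ forces both bounds, so |(-5w + 11)/(w - 11) + 4/3| < ε.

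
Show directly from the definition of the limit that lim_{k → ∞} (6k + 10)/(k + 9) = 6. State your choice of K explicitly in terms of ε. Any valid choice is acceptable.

K = 44/ε

Fix ε > 0. For k ≥ 1, |(6k + 10)/(k + 9) − 6| = |-44|/((k + 9)) = 44/((k + 9)).
Since k + 9 ≥ k for k ≥ 1, this is ≤ 44/(k) = 44/k.
So |(6k + 10)/(k + 9) − 6| < ε whenever k > 44/ε.
Take K = 44/ε. If k > K then |(6k + 10)/(k + 9) − 6| ≤ 44/k < ε.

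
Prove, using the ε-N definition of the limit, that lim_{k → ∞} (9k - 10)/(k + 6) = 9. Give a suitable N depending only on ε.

N = 64/ε

Suppose ε > 0. For k ≥ 1, |(9k - 10)/(k + 6) − 9| = |-64|/((k + 6)) = 64/((k + 6)).
Since k + 6 ≥ k for k ≥ 1, this is ≤ 64/(k) = 64/k.
So |(9k - 10)/(k + 6) − 9| < ε whenever k > 64/ε.
Take N = 64/ε. If k > N then |(9k - 10)/(k + 6) − 9| ≤ 64/k < ε.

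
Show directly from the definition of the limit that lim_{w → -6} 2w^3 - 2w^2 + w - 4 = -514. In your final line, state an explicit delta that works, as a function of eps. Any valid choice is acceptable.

Let eps > 0. We want delta > 0 such that 0 < |w + 6| < delta implies |(2w^3 - 2w^2 + w - 4) + 514| < eps.
(2w^3 - 2w^2 + w - 4) + 514 = 2w^3 - 2w^2 + w + 510 = (w + 6)(2w^2 - 14w + 85).
So |(2w^3 - 2w^2 + w - 4) + 514| = |w + 6|·|2w^2 - 14w + 85|.
Assume first that |w + 6| < 2, so |w| < 8. Then |2w^2 - 14w + 85| ≤ 2·8^2 + 14·8 + 85 = 325.
Hence |(2w^3 - 2w^2 + w - 4) + 514| ≤ 325|w + 6| < eps provided |w + 6| < eps/325.
Choosing delta = min(2, eps/325) ensures both conditions, hence |(2w^3 - 2w^2 + w - 4) + 514| < eps.

delta = min(2, eps/325)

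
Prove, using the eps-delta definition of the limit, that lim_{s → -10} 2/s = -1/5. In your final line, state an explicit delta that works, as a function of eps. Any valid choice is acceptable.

delta = min(5, 25eps)

Fix eps > 0. We seek delta > 0 such that 0 < |s + 10| < delta implies |2/s + 1/5| < eps.
|2/s + 1/5| = 2·|-10 − s|/(10·|s|) = 2|s + 10|/(10|s|).
Restrict delta ≤ 5. Then |s + 10| < 5 gives |s| > 5, so 10|s| > 50.
Then |2/s + 1/5| < 2|s + 10|/50, which is < eps when |s + 10| < 25eps.
Take delta = min(5, 25eps). Then 0 < |s + 10| < delta gives both |s + 10| < 5 and |s + 10| < 25eps, so |2/s + 1/5| < eps.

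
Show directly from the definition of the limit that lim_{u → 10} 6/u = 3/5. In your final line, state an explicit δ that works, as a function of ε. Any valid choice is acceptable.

Let ε > 0. We seek δ > 0 such that 0 < |u − 10| < δ implies |6/u − (3/5)| < ε.
|6/u − (3/5)| = 6·|10 − u|/(10·|u|) = 6|u − 10|/(10|u|).
Restrict δ ≤ 5. Then |u − 10| < 5 gives |u| > 5, so 10|u| > 50.
Then |6/u − (3/5)| < 6|u − 10|/50, which is < ε when |u − 10| < (25/3)ε.
Take δ = min(5, (25/3)ε). Then 0 < |u − 10| < δ gives both |u − 10| < 5 and |u − 10| < (25/3)ε, so |6/u − (3/5)| < ε.

δ = min(5, (25/3)ε)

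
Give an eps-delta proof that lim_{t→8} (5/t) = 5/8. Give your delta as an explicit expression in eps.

delta = min(4, (32/5)eps)

Let eps > 0. We seek delta > 0 such that 0 < |t − 8| < delta implies |5/t − (5/8)| < eps.
|5/t − (5/8)| = 5·|8 − t|/(8·|t|) = 5|t − 8|/(8|t|).
Require delta ≤ 4 so that |t| > 8 − 4 = 4, hence 8|t| > 32.
Then |5/t − (5/8)| < 5|t − 8|/32, which is < eps when |t − 8| < (32/5)eps.
Take delta = min(4, (32/5)eps). Then 0 < |t − 8| < delta gives both |t − 8| < 4 and |t − 8| < (32/5)eps, so |5/t − (5/8)| < eps.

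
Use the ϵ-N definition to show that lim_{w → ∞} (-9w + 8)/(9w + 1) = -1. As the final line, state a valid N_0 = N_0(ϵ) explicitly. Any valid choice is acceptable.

Fix ϵ > 0. We seek N_0 > 0 such that w > N_0 implies |(-9w + 8)/(9w + 1) + 1| < ϵ.
(-9w + 8)/(9w + 1) + 1 = (9(-9w + 8) − (-9)(9w + 1)) / (9(9w + 1)) = 81/(9(9w + 1)).
For w > 0 we have 9w + 1 > 9w, so |(-9w + 8)/(9w + 1) + 1| = 81/(9(9w + 1)) < 81/(9·9w) = 1/w.
Thus |(-9w + 8)/(9w + 1) + 1| < ϵ whenever w > 1/ϵ.
Take N_0 = 1/ϵ. If w > N_0 then |(-9w + 8)/(9w + 1) + 1| < 1/w < ϵ.

N_0 = 1/ϵ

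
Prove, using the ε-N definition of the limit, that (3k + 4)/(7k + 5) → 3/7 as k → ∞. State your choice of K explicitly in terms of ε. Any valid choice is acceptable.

Fix ε > 0. For k ≥ 1, |(3k + 4)/(7k + 5) − (3/7)| = |13|/(7(7k + 5)) = 13/(7(7k + 5)).
Since 7k + 5 ≥ 7k for k ≥ 1, this is ≤ 13/(7·7k) = (13/49)/k.
So |(3k + 4)/(7k + 5) − (3/7)| < ε whenever k > (13/49)/ε.
Take K = (13/49)/ε. If k > K then |(3k + 4)/(7k + 5) − (3/7)| ≤ (13/49)/k < ε.

K = (13/49)/ε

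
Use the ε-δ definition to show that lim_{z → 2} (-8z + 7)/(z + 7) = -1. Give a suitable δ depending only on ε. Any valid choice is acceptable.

δ = min(9/2, (9/14)ε)

Fix ε > 0. We want δ > 0 with 0 < |z − 2| < δ ⇒ |(-8z + 7)/(z + 7) + 1| < ε.
Combining over a common denominator, (-8z + 7)/(z + 7) + 1 = [(-8z + 7)·9 − (-9)·(z + 7)] / [9·(z + 7)] = -63(z − 2) / (9(z + 7)).
So |(-8z + 7)/(z + 7) + 1| = 63|z − 2| / (9·|z + 7|).
Restrict δ ≤ 9/2. Then |z − 2| < 9/2 gives |z + 7| = |(z − 2) + 9| ≥ 9 − 9/2 = 9/2.
Hence |(-8z + 7)/(z + 7) + 1| < 63|z − 2|/(9·(9/2)) = (14/9)|z − 2|, which is < ε once |z − 2| < (9/14)ε.
Take δ = min(9/2, (9/14)ε). Then 0 < |z − 2| < δ forces both bounds, so |(-8z + 7)/(z + 7) + 1| < ε.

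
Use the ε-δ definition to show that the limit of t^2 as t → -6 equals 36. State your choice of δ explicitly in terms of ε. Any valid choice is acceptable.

Let ε > 0. We seek δ > 0 with 0 < |t + 6| < δ ⇒ |t^2 − 36| < ε.
Factor: t^2 − 36 = (t + 6)(t - 6), so |t^2 − 36| = |t + 6|·|t - 6|.
Impose δ ≤ 2 so that |t| < 8; then |t - 6| ≤ 14.
Hence |t^2 − 36| ≤ 14|t + 6|, which is < ε once |t + 6| < ε/14.
Take δ = min(2, ε/14). If 0 < |t + 6| < δ then both bounds hold and |t^2 − 36| ≤ 14|t + 6| < 14·(ε/14) = ε.

δ = min(2, ε/14)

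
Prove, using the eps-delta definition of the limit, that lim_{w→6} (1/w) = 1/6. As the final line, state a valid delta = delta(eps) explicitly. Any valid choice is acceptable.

delta = min(3, 18eps)

Let eps > 0 be given. We seek delta > 0 such that 0 < |w − 6| < delta implies |1/w − (1/6)| < eps.
|1/w − (1/6)| = |6 − w|/(6·|w|) = |w − 6|/(6|w|).
Restrict delta ≤ 3. Then |w − 6| < 3 gives |w| > 3, so 6|w| > 18.
Then |1/w − (1/6)| < |w − 6|/18, which is < eps when |w − 6| < 18eps.
Take delta = min(3, 18eps). Then 0 < |w − 6| < delta gives both |w − 6| < 3 and |w − 6| < 18eps, so |1/w − (1/6)| < eps.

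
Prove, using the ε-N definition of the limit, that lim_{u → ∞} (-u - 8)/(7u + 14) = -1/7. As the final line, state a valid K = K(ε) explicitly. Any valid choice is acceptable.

K = (6/7)/ε

Let ε > 0 be given. We seek K > 0 such that u > K implies |(-u - 8)/(7u + 14) + 1/7| < ε.
(-u - 8)/(7u + 14) + 1/7 = (7(-u - 8) − (-1)(7u + 14)) / (7(7u + 14)) = -42/(7(7u + 14)).
For u > 0 we have 7u + 14 > 7u, so |(-u - 8)/(7u + 14) + 1/7| = 42/(7(7u + 14)) < 42/(7·7u) = (6/7)/u.
Thus |(-u - 8)/(7u + 14) + 1/7| < ε whenever u > (6/7)/ε.
Take K = (6/7)/ε. If u > K then |(-u - 8)/(7u + 14) + 1/7| < (6/7)/u < ε.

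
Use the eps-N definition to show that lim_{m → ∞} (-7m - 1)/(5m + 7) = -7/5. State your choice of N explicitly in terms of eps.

Let eps > 0. For m ≥ 1, |(-7m - 1)/(5m + 7) + 7/5| = |44|/(5(5m + 7)) = 44/(5(5m + 7)).
Since 5m + 7 ≥ 5m for m ≥ 1, this is ≤ 44/(5·5m) = (44/25)/m.
So |(-7m - 1)/(5m + 7) + 7/5| < eps whenever m > (44/25)/eps.
Take N = (44/25)/eps. If m > N then |(-7m - 1)/(5m + 7) + 7/5| ≤ (44/25)/m < eps.

N = (44/25)/eps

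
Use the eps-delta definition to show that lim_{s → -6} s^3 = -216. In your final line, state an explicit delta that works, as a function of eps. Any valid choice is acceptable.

Suppose eps > 0. We seek delta > 0 with 0 < |s + 6| < delta ⇒ |s^3 + 216| < eps.
Factor: s^3 + 216 = (s + 6)(s^2 - 6s + 36), so |s^3 + 216| = |s + 6|·|s^2 - 6s + 36|.
Impose delta ≤ 2 so that |s| < 8; then |s^2 - 6s + 36| ≤ 148.
Hence |s^3 + 216| ≤ 148|s + 6|, which is < eps once |s + 6| < eps/148.
Take delta = min(2, eps/148). If 0 < |s + 6| < delta then both bounds hold and |s^3 + 216| ≤ 148|s + 6| < 148·(eps/148) = eps.

delta = min(2, eps/148)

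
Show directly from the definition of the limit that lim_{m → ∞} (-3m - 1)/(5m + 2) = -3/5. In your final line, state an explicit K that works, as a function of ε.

K = (1/25)/ε

Fix ε > 0. For m ≥ 1, |(-3m - 1)/(5m + 2) + 3/5| = |1|/(5(5m + 2)) = 1/(5(5m + 2)).
Since 5m + 2 ≥ 5m for m ≥ 1, this is ≤ 1/(5·5m) = (1/25)/m.
So |(-3m - 1)/(5m + 2) + 3/5| < ε whenever m > (1/25)/ε.
Take K = (1/25)/ε. If m > K then |(-3m - 1)/(5m + 2) + 3/5| ≤ (1/25)/m < ε.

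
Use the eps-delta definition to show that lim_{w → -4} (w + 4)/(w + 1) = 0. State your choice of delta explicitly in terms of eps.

delta = min(3/2, (3/2)eps)

Fix eps > 0. We want delta > 0 with 0 < |w + 4| < delta ⇒ |(w + 4)/(w + 1) − 0| < eps.
Combining over a common denominator, (w + 4)/(w + 1) − 0 = [(w + 4)·(-3) − 0·(w + 1)] / [(-3)·(w + 1)] = -3(w + 4) / ((-3)(w + 1)).
So |(w + 4)/(w + 1) − 0| = 3|w + 4| / (3·|w + 1|).
Require delta ≤ 3/2, so |w + 1| ≥ |-3| − |w + 4| > 3 − 3/2 = 3/2.
Hence |(w + 4)/(w + 1) − 0| < 3|w + 4|/(3·(3/2)) = (2/3)|w + 4|, which is < eps once |w + 4| < (3/2)eps.
Take delta = min(3/2, (3/2)eps). Then 0 < |w + 4| < delta forces both bounds, so |(w + 4)/(w + 1) − 0| < eps.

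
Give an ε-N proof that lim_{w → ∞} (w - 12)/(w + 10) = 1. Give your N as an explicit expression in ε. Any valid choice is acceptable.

Fix ε > 0. We seek N > 0 such that w > N implies |(w - 12)/(w + 10) − 1| < ε.
(w - 12)/(w + 10) − 1 = ((w - 12) − (w + 10)) / ((w + 10)) = -22/((w + 10)).
For w > 0 we have w + 10 > w, so |(w - 12)/(w + 10) − 1| = 22/((w + 10)) < 22/(w) = 22/w.
Thus |(w - 12)/(w + 10) − 1| < ε whenever w > 22/ε.
Take N = 22/ε. If w > N then |(w - 12)/(w + 10) − 1| < 22/w < ε.

N = 22/ε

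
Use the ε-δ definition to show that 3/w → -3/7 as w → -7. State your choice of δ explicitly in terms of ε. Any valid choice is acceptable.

δ = min(7/2, (49/6)ε)

Let ε > 0. We seek δ > 0 such that 0 < |w + 7| < δ implies |3/w + 3/7| < ε.
|3/w + 3/7| = 3·|-7 − w|/(7·|w|) = 3|w + 7|/(7|w|).
Require δ ≤ 7/2 so that |w| > 7 − 7/2 = 7/2, hence 7|w| > 49/2.
Then |3/w + 3/7| < 3|w + 7|/(49/2), which is < ε when |w + 7| < (49/6)ε.
Take δ = min(7/2, (49/6)ε). Then 0 < |w + 7| < δ gives both |w + 7| < 7/2 and |w + 7| < (49/6)ε, so |3/w + 3/7| < ε.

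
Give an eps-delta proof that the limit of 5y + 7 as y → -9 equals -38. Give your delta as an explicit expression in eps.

Let eps > 0 be given. We need delta > 0 so that 0 < |y + 9| < delta implies |(5y + 7) + 38| < eps.
|(5y + 7) + 38| = |5y + 45| = 5|y + 9|.
Thus it suffices that |y + 9| < eps/5.
Choosing delta = eps/5 gives |(5y + 7) + 38| = 5|y + 9| < eps whenever |y + 9| < delta.

delta = eps/5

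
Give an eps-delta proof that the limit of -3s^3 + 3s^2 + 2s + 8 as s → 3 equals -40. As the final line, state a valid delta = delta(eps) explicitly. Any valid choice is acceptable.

delta = min(1, eps/88)

Suppose eps > 0. We want delta > 0 such that 0 < |s − 3| < delta implies |(-3s^3 + 3s^2 + 2s + 8) + 40| < eps.
(-3s^3 + 3s^2 + 2s + 8) + 40 = -3s^3 + 3s^2 + 2s + 48 = (s − 3)(-3s^2 - 6s - 16).
So |(-3s^3 + 3s^2 + 2s + 8) + 40| = |s − 3|·|-3s^2 - 6s - 16|.
Require delta ≤ 1. Then |s − 3| < 1 gives |s| < 4, and by the triangle inequality |-3s^2 - 6s - 16| ≤ 3·4^2 + 6·4 + 16 = 88.
Hence |(-3s^3 + 3s^2 + 2s + 8) + 40| ≤ 88|s − 3| < eps provided |s − 3| < eps/88.
Choosing delta = min(1, eps/88) ensures both conditions, hence |(-3s^3 + 3s^2 + 2s + 8) + 40| < eps.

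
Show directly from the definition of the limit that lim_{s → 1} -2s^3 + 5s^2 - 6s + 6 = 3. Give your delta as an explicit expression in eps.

Suppose eps > 0. We want delta > 0 such that 0 < |s − 1| < delta implies |(-2s^3 + 5s^2 - 6s + 6) − 3| < eps.
(-2s^3 + 5s^2 - 6s + 6) − 3 = -2s^3 + 5s^2 - 6s + 3 = (s − 1)(-2s^2 + 3s - 3).
So |(-2s^3 + 5s^2 - 6s + 6) − 3| = |s − 1|·|-2s^2 + 3s - 3|.
Assume first that |s − 1| < 1, so |s| < 2. Then |-2s^2 + 3s - 3| ≤ 2·2^2 + 3·2 + 3 = 17.
Hence |(-2s^3 + 5s^2 - 6s + 6) − 3| ≤ 17|s − 1| < eps provided |s − 1| < eps/17.
Choosing delta = min(1, eps/17) ensures both conditions, hence |(-2s^3 + 5s^2 - 6s + 6) − 3| < eps.

delta = min(1, eps/17)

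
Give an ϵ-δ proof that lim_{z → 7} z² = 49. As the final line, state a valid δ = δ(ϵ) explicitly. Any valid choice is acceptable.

δ = min(2, ϵ/16)

Fix ϵ > 0. We seek δ > 0 with 0 < |z − 7| < δ ⇒ |z² − 49| < ϵ.
Factor: z² − 49 = (z − 7)(z + 7), so |z² − 49| = |z − 7|·|z + 7|.
Impose δ ≤ 2 so that |z| < 9; then |z + 7| ≤ 16.
Hence |z² − 49| ≤ 16|z − 7|, which is < ϵ once |z − 7| < ϵ/16.
Take δ = min(2, ϵ/16). If 0 < |z − 7| < δ then both bounds hold and |z² − 49| ≤ 16|z − 7| < 16·(ϵ/16) = ϵ.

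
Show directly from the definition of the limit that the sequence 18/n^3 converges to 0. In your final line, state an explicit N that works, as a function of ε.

Suppose ε > 0. For n ≥ 1, |18/n^3 − 0| = 18/n^3.
18/n^3 < ε ⇔ n^3 > 18/ε ⇔ n > (18/ε)^{1/3}.
Take N = (18/ε)^{1/3}. Then n > N implies 18/n^3 < ε.

N = (18/ε)^{1/3}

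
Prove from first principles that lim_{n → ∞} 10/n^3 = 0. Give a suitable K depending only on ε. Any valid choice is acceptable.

K = (10/ε)^{1/3}

Fix ε > 0. For n ≥ 1, |10/n^3 − 0| = 10/n^3.
10/n^3 < ε ⇔ n^3 > 10/ε ⇔ n > (10/ε)^{1/3}.
Take K = (10/ε)^{1/3}. Then n > K implies 10/n^3 < ε.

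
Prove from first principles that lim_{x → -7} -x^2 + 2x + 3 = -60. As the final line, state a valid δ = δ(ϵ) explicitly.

Suppose ϵ > 0. We want δ > 0 such that 0 < |x + 7| < δ implies |(-x^2 + 2x + 3) + 60| < ϵ.
(-x^2 + 2x + 3) + 60 = -x^2 + 2x + 63 = (x + 7)(-x + 9).
So |(-x^2 + 2x + 3) + 60| = |x + 7|·|-x + 9|.
Assume first that |x + 7| < 1, so |x| < 8. Then |-x + 9| ≤ 8 + 9 = 17.
Hence |(-x^2 + 2x + 3) + 60| ≤ 17|x + 7| < ϵ provided |x + 7| < ϵ/17.
Choosing δ = min(1, ϵ/17) ensures both conditions, hence |(-x^2 + 2x + 3) + 60| < ϵ.

δ = min(1, ϵ/17)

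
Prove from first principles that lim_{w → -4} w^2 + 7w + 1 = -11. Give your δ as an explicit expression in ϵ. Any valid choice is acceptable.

δ = min(2, ϵ/9)

Suppose ϵ > 0. We want δ > 0 such that 0 < |w + 4| < δ implies |(w^2 + 7w + 1) + 11| < ϵ.
(w^2 + 7w + 1) + 11 = w^2 + 7w + 12 = (w + 4)(w + 3).
So |(w^2 + 7w + 1) + 11| = |w + 4|·|w + 3|.
Require δ ≤ 2. Then |w + 4| < 2 gives |w| < 6, and by the triangle inequality |w + 3| ≤ 6 + 3 = 9.
Hence |(w^2 + 7w + 1) + 11| ≤ 9|w + 4| < ϵ provided |w + 4| < ϵ/9.
Choosing δ = min(2, ϵ/9) ensures both conditions, hence |(w^2 + 7w + 1) + 11| < ϵ.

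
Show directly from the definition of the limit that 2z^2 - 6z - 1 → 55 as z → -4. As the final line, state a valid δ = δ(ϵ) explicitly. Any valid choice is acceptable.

δ = min(1, ϵ/24)

Fix ϵ > 0. We want δ > 0 such that 0 < |z + 4| < δ implies |(2z^2 - 6z - 1) − 55| < ϵ.
(2z^2 - 6z - 1) − 55 = 2z^2 - 6z - 56 = (z + 4)(2z - 14).
So |(2z^2 - 6z - 1) − 55| = |z + 4|·|2z - 14|.
Require δ ≤ 1. Then |z + 4| < 1 gives |z| < 5, and by the triangle inequality |2z - 14| ≤ 2·5 + 14 = 24.
Hence |(2z^2 - 6z - 1) − 55| ≤ 24|z + 4| < ϵ provided |z + 4| < ϵ/24.
Choosing δ = min(1, ϵ/24) ensures both conditions, hence |(2z^2 - 6z - 1) − 55| < ϵ.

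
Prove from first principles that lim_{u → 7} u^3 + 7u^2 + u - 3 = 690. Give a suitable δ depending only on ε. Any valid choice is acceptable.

Let ε > 0 be given. We want δ > 0 such that 0 < |u − 7| < δ implies |(u^3 + 7u^2 + u - 3) − 690| < ε.
(u^3 + 7u^2 + u - 3) − 690 = u^3 + 7u^2 + u - 693 = (u − 7)(u^2 + 14u + 99).
So |(u^3 + 7u^2 + u - 3) − 690| = |u − 7|·|u^2 + 14u + 99|.
Require δ ≤ 1. Then |u − 7| < 1 gives |u| < 8, and by the triangle inequality |u^2 + 14u + 99| ≤ 8^2 + 14·8 + 99 = 275.
Hence |(u^3 + 7u^2 + u - 3) − 690| ≤ 275|u − 7| < ε provided |u − 7| < ε/275.
Choosing δ = min(1, ε/275) ensures both conditions, hence |(u^3 + 7u^2 + u - 3) − 690| < ε.

δ = min(1, ε/275)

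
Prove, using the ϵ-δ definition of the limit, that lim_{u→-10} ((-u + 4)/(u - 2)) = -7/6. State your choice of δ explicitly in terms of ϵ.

Suppose ϵ > 0. We want δ > 0 with 0 < |u + 10| < δ ⇒ |(-u + 4)/(u - 2) + 7/6| < ϵ.
Combining over a common denominator, (-u + 4)/(u - 2) + 7/6 = [(-u + 4)·(-12) − 14·(u - 2)] / [(-12)·(u - 2)] = -2(u + 10) / ((-12)(u - 2)).
So |(-u + 4)/(u - 2) + 7/6| = 2|u + 10| / (12·|u − 2|).
Restrict δ ≤ 6. Then |u + 10| < 6 gives |u − 2| = |(u + 10) + (-12)| ≥ 12 − 6 = 6.
Hence |(-u + 4)/(u - 2) + 7/6| < 2|u + 10|/(12·6) = (1/36)|u + 10|, which is < ϵ once |u + 10| < 36ϵ.
Take δ = min(6, 36ϵ). Then 0 < |u + 10| < δ forces both bounds, so |(-u + 4)/(u - 2) + 7/6| < ϵ.

δ = min(6, 36ϵ)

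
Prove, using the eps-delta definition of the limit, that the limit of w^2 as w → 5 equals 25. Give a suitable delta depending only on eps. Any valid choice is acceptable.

Let eps > 0. We seek delta > 0 with 0 < |w − 5| < delta ⇒ |w^2 − 25| < eps.
Factor: w^2 − 25 = (w − 5)(w + 5), so |w^2 − 25| = |w − 5|·|w + 5|.
Restrict delta ≤ 2. Then |w − 5| < 2 gives |w| < 7, so by the triangle inequality |w + 5| ≤ 7 + 5 = 12.
Hence |w^2 − 25| ≤ 12|w − 5|, which is < eps once |w − 5| < eps/12.
Take delta = min(2, eps/12). If 0 < |w − 5| < delta then both bounds hold and |w^2 − 25| ≤ 12|w − 5| < 12·(eps/12) = eps.

delta = min(2, eps/12)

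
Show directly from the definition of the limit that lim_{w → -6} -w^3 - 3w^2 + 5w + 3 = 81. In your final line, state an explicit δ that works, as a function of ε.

δ = min(2, ε/101)

Suppose ε > 0. We want δ > 0 such that 0 < |w + 6| < δ implies |(-w^3 - 3w^2 + 5w + 3) − 81| < ε.
(-w^3 - 3w^2 + 5w + 3) − 81 = -w^3 - 3w^2 + 5w - 78 = (w + 6)(-w^2 + 3w - 13).
So |(-w^3 - 3w^2 + 5w + 3) − 81| = |w + 6|·|-w^2 + 3w - 13|.
Assume first that |w + 6| < 2, so |w| < 8. Then |-w^2 + 3w - 13| ≤ 8^2 + 3·8 + 13 = 101.
Hence |(-w^3 - 3w^2 + 5w + 3) − 81| ≤ 101|w + 6| < ε provided |w + 6| < ε/101.
Choosing δ = min(2, ε/101) ensures both conditions, hence |(-w^3 - 3w^2 + 5w + 3) − 81| < ε.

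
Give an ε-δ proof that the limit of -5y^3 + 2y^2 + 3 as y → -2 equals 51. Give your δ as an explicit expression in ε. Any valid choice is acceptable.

δ = min(1, ε/105)

Fix ε > 0. We want δ > 0 such that 0 < |y + 2| < δ implies |(-5y^3 + 2y^2 + 3) − 51| < ε.
(-5y^3 + 2y^2 + 3) − 51 = -5y^3 + 2y^2 - 48 = (y + 2)(-5y^2 + 12y - 24).
So |(-5y^3 + 2y^2 + 3) − 51| = |y + 2|·|-5y^2 + 12y - 24|.
Require δ ≤ 1. Then |y + 2| < 1 gives |y| < 3, and by the triangle inequality |-5y^2 + 12y - 24| ≤ 5·3^2 + 12·3 + 24 = 105.
Hence |(-5y^3 + 2y^2 + 3) − 51| ≤ 105|y + 2| < ε provided |y + 2| < ε/105.
Choosing δ = min(1, ε/105) ensures both conditions, hence |(-5y^3 + 2y^2 + 3) − 51| < ε.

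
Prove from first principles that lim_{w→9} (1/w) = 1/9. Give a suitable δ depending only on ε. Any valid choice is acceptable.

Fix ε > 0. We seek δ > 0 such that 0 < |w − 9| < δ implies |1/w − (1/9)| < ε.
|1/w − (1/9)| = |9 − w|/(9·|w|) = |w − 9|/(9|w|).
Restrict δ ≤ 9/2. Then |w − 9| < 9/2 gives |w| > 9/2, so 9|w| > 81/2.
Then |1/w − (1/9)| < |w − 9|/(81/2), which is < ε when |w − 9| < (81/2)ε.
Take δ = min(9/2, (81/2)ε). Then 0 < |w − 9| < δ gives both |w − 9| < 9/2 and |w − 9| < (81/2)ε, so |1/w − (1/9)| < ε.

δ = min(9/2, (81/2)ε)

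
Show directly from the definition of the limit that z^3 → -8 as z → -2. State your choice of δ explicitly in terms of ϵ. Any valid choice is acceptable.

Suppose ϵ > 0. We seek δ > 0 with 0 < |z + 2| < δ ⇒ |z^3 + 8| < ϵ.
Factor: z^3 + 8 = (z + 2)(z^2 - 2z + 4), so |z^3 + 8| = |z + 2|·|z^2 - 2z + 4|.
Restrict δ ≤ 1. Then |z + 2| < 1 gives |z| < 3, so by the triangle inequality |z^2 - 2z + 4| ≤ 3^2 + 2·3 + 4 = 19.
Hence |z^3 + 8| ≤ 19|z + 2|, which is < ϵ once |z + 2| < ϵ/19.
Take δ = min(1, ϵ/19). If 0 < |z + 2| < δ then both bounds hold and |z^3 + 8| ≤ 19|z + 2| < 19·(ϵ/19) = ϵ.

δ = min(1, ϵ/19)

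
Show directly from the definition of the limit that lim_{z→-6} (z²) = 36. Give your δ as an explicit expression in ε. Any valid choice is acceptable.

δ = min(1, ε/13)

Let ε > 0. We seek δ > 0 with 0 < |z + 6| < δ ⇒ |z² − 36| < ε.
Factor: z² − 36 = (z + 6)(z - 6), so |z² − 36| = |z + 6|·|z - 6|.
Restrict δ ≤ 1. Then |z + 6| < 1 gives |z| < 7, so by the triangle inequality |z - 6| ≤ 7 + 6 = 13.
Hence |z² − 36| ≤ 13|z + 6|, which is < ε once |z + 6| < ε/13.
Take δ = min(1, ε/13). If 0 < |z + 6| < δ then both bounds hold and |z² − 36| ≤ 13|z + 6| < 13·(ε/13) = ε.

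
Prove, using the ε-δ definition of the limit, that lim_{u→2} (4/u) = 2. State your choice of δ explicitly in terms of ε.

Let ε > 0 be given. We seek δ > 0 such that 0 < |u − 2| < δ implies |4/u − 2| < ε.
|4/u − 2| = 4·|2 − u|/(2·|u|) = 4|u − 2|/(2|u|).
Restrict δ ≤ 1. Then |u − 2| < 1 gives |u| > 1, so 2|u| > 2.
Then |4/u − 2| < 4|u − 2|/2, which is < ε when |u − 2| < (1/2)ε.
Take δ = min(1, (1/2)ε). Then 0 < |u − 2| < δ gives both |u − 2| < 1 and |u − 2| < (1/2)ε, so |4/u − 2| < ε.

δ = min(1, (1/2)ε)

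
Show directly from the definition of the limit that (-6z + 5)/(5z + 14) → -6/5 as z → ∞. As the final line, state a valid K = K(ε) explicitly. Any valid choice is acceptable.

Let ε > 0 be given. We seek K > 0 such that z > K implies |(-6z + 5)/(5z + 14) + 6/5| < ε.
(-6z + 5)/(5z + 14) + 6/5 = (5(-6z + 5) − (-6)(5z + 14)) / (5(5z + 14)) = 109/(5(5z + 14)).
For z > 0 we have 5z + 14 > 5z, so |(-6z + 5)/(5z + 14) + 6/5| = 109/(5(5z + 14)) < 109/(5·5z) = (109/25)/z.
Thus |(-6z + 5)/(5z + 14) + 6/5| < ε whenever z > (109/25)/ε.
Take K = (109/25)/ε. If z > K then |(-6z + 5)/(5z + 14) + 6/5| < (109/25)/z < ε.

K = (109/25)/ε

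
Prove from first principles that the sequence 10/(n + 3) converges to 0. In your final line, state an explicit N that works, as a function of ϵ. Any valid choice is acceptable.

N = 10/ϵ

Suppose ϵ > 0. For n ≥ 1, |10/(n + 3) − 0| = 10/(n + 3) ≤ 10/n.
We need 10/n < ϵ, i.e. n > 10/ϵ.
Take N = 10/ϵ. If n > N then |10/(n + 3)| ≤ 10/n < ϵ.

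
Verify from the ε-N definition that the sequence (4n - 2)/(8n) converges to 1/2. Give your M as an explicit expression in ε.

Let ε > 0 be given. For n ≥ 1, |(4n - 2)/(8n) − (1/2)| = |-16|/(8(8n)) = 16/(8(8n)).
Since 8n ≥ 8n for n ≥ 1, this is ≤ 16/(8·8n) = (1/4)/n.
So |(4n - 2)/(8n) − (1/2)| < ε whenever n > (1/4)/ε.
Take M = (1/4)/ε. If n > M then |(4n - 2)/(8n) − (1/2)| ≤ (1/4)/n < ε.

M = (1/4)/ε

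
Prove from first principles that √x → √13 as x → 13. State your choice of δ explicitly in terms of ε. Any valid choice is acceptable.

δ = min(13, √13·ε)

Fix ε > 0. We want δ > 0 such that 0 < |x − 13| < δ implies |√x − √13| < ε.
Multiplying by the conjugate, |√x − √13| = |x − 13|/(√x + √13).
Restrict δ ≤ 13 so that |x − 13| < 13 forces x > 0, and then √x + √13 > √13.
Hence |√x − √13| < |x − 13|/√13, which is < ε once |x − 13| < √13·ε.
Take δ = min(13, √13·ε). If 0 < |x − 13| < δ then x > 0 and |√x − √13| < |x − 13|/√13 < ε.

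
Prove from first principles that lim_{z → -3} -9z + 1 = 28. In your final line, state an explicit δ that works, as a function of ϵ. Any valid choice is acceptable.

Suppose ϵ > 0. We need δ > 0 so that 0 < |z + 3| < δ implies |(-9z + 1) − 28| < ϵ.
Since (-9z + 1) − 28 = -9(z + 3), we have |(-9z + 1) − 28| = 9|z + 3|.
Thus it suffices that |z + 3| < ϵ/9.
Choosing δ = ϵ/9 gives |(-9z + 1) − 28| = 9|z + 3| < ϵ whenever |z + 3| < δ.

δ = ϵ/9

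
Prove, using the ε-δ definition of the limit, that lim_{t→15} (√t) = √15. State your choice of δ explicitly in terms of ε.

δ = min(15, √15·ε)

Fix ε > 0. We want δ > 0 such that 0 < |t − 15| < δ implies |√t − √15| < ε.
Multiplying by the conjugate, |√t − √15| = |t − 15|/(√t + √15).
Restrict δ ≤ 15 so that |t − 15| < 15 forces t > 0, and then √t + √15 > √15.
Hence |√t − √15| < |t − 15|/√15, which is < ε once |t − 15| < √15·ε.
Take δ = min(15, √15·ε). If 0 < |t − 15| < δ then t > 0 and |√t − √15| < |t − 15|/√15 < ε.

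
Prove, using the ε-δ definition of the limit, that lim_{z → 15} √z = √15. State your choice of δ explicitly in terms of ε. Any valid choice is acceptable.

δ = min(15, √15·ε)

Let ε > 0. We want δ > 0 such that 0 < |z − 15| < δ implies |√z − √15| < ε.
Multiplying by the conjugate, |√z − √15| = |z − 15|/(√z + √15).
Restrict δ ≤ 15 so that |z − 15| < 15 forces z > 0, and then √z + √15 > √15.
Hence |√z − √15| < |z − 15|/√15, which is < ε once |z − 15| < √15·ε.
Take δ = min(15, √15·ε). If 0 < |z − 15| < δ then z > 0 and |√z − √15| < |z − 15|/√15 < ε.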